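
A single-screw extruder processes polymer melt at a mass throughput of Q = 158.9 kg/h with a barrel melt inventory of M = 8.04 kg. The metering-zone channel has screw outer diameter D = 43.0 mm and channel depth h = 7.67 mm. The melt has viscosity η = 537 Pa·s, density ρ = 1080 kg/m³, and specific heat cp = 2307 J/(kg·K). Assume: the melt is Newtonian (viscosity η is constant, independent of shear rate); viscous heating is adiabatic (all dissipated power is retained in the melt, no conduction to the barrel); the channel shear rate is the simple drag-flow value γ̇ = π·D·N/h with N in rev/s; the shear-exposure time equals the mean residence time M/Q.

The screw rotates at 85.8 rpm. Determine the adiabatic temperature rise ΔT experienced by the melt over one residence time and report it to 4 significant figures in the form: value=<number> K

Convert throughput: Q = 158.9 kg/h = 158.9/3600 = 0.0441389 kg/s
t_res = M / Q_s = 8.04 ÷ 0.0441389 = 182.152 s
D = 43.0 mm = 0.043 m;  h = 7.67 mm = 0.00767 m;  N = 85.8 rpm / 60 = 1.43 rev/s
γ̇ = π D N / h = (π)(0.043)(1.43) / 0.00767 = 25.186 s⁻¹
Adiabatic rise: ΔT = η γ̇² t_res / (ρ cp) = 537·(25.186)²·182.152 / (1080·2307) = 24.9032 K

value=24.90 K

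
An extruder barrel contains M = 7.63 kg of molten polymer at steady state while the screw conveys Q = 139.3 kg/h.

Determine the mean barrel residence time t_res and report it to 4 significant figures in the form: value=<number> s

Convert throughput: Q = 139.3 kg/h = 139.3/3600 = 0.0386944 kg/s
t_res = M / Q_s = 7.63 ÷ 0.0386944 = 197.186 s

value=197.2 s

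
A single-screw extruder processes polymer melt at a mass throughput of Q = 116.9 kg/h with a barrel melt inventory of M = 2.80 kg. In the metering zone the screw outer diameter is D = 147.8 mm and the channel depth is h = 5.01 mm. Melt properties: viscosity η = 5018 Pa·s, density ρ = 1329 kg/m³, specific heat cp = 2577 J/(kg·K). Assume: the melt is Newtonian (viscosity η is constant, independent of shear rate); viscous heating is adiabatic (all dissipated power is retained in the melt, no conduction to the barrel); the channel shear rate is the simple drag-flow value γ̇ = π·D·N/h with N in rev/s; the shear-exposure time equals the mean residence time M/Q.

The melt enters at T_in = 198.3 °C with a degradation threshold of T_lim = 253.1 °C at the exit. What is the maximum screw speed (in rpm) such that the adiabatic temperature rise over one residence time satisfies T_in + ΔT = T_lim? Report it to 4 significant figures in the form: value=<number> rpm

Q_s = Q / 3600 = 116.9 / 3600 = 0.0324722 kg/s
t_res = M / Q_s = 2.80 ÷ 0.0324722 = 86.2275 s
Geometry in SI: D = 147.8 mm → 0.1478 m, h = 5.01 mm → 0.00501 m
Allowable rise: ΔT_a = T_lim − T_in = 253.1 − 198.3 = 54.8 K
γ̇_max² = ΔT_a·ρ·cp/(η·t_res) = 54.8·1329·2577/(5018·86.2275) = 433.754 s⁻²
γ̇_max = sqrt(433.754) = 20.8268 s⁻¹
Solve γ̇ = πDN/h for N: N_max = γ̇_max·h/(π·D) = 20.8268 × 0.00501 / (π × 0.1478) = 0.224717 rev/s = 13.483 rpm

value=13.48 rpm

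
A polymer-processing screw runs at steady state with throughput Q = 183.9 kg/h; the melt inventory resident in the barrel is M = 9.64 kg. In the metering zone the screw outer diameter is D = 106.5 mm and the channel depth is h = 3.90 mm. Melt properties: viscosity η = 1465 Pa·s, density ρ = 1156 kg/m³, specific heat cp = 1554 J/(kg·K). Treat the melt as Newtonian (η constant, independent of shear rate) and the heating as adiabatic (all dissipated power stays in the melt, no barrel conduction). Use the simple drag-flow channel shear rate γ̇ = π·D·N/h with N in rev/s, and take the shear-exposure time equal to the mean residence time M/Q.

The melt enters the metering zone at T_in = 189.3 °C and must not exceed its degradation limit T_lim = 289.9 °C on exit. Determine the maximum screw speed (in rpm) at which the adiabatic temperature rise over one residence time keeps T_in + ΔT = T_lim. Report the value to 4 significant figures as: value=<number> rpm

value=17.88 rpm

Throughput in SI: Q_s = 183.9 kg/h ÷ 3600 s/h = 0.0510833 kg/s
Mean residence time: t_res = M/Q_s = 9.64 kg / 0.0510833 kg/s = 188.711 s
D = 106.5 mm = 0.1065 m;  h = 3.90 mm = 0.0039 m
ΔT_a = T_lim − T_in = 289.9 − 189.3 = 100.6 K
Invert ΔT = ηγ̇²t_res/(ρcp) for γ̇: γ̇_max² = ΔT_a ρ cp / (η t_res) = 100.6·1156·1554 / (1465·188.711) = 653.689 s⁻²
Take the square root: γ̇_max = √(653.689) = 25.5673 s⁻¹
N_max = γ̇_max h / (πD) = 25.5673·0.0039/(π·0.1065) = 0.298024 rev/s → ×60 = 17.8814 rpm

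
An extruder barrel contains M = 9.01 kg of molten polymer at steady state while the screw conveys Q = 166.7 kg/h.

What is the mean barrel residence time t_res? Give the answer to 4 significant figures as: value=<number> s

value=194.6 s

Throughput in SI: Q_s = 166.7 kg/h ÷ 3600 s/h = 0.0463056 kg/s
Mean residence time: t_res = M/Q_s = 9.01 kg / 0.0463056 kg/s = 194.577 s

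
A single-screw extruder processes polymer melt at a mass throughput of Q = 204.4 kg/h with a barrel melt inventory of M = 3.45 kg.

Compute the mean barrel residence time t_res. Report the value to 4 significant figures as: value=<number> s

value=60.76 s

Convert throughput: Q = 204.4 kg/h = 204.4/3600 = 0.0567778 kg/s
t_res = M / Q_s = 3.45 ÷ 0.0567778 = 60.7632 s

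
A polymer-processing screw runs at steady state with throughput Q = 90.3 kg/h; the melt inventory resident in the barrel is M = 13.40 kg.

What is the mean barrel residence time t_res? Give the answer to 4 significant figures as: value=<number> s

Q_s = Q / 3600 = 90.3 / 3600 = 0.0250833 kg/s
Mean residence time: t_res = M/Q_s = 13.40 kg / 0.0250833 kg/s = 534.219 s

value=534.2 s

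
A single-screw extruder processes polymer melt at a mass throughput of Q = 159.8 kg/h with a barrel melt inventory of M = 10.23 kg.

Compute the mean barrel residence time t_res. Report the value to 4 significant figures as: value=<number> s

Convert throughput: Q = 159.8 kg/h = 159.8/3600 = 0.0443889 kg/s
t_res = M / Q_s = 10.23 ÷ 0.0443889 = 230.463 s

value=230.5 s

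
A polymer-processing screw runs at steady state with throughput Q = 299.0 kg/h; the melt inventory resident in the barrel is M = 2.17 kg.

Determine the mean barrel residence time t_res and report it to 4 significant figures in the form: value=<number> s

Throughput in SI: Q_s = 299.0 kg/h ÷ 3600 s/h = 0.0830556 kg/s
Mean residence time: t_res = M/Q_s = 2.17 kg / 0.0830556 kg/s = 26.1271 s

value=26.13 s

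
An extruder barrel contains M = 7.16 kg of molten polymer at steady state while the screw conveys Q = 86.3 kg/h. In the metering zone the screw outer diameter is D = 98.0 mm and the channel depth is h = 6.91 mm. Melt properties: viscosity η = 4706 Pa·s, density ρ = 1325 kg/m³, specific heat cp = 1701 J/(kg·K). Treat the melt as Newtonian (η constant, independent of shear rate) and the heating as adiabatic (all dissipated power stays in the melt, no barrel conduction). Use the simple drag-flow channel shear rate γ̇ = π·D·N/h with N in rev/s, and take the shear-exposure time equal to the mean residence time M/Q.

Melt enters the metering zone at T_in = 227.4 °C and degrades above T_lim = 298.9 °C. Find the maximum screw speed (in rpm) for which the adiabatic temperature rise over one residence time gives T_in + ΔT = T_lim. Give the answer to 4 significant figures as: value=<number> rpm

Convert throughput: Q = 86.3 kg/h = 86.3/3600 = 0.0239722 kg/s
Mean residence time: t_res = M/Q_s = 7.16 kg / 0.0239722 kg/s = 298.679 s
D = 98.0 mm = 0.098 m;  h = 6.91 mm = 0.00691 m
ΔT_a = T_lim − T_in = 298.9 − 227.4 = 71.5 K
γ̇_max² = ΔT_a·ρ·cp / (η·t_res) = [71.5 × 1325 × 1701] / [4706 × 298.679] = 114.649 s⁻²
γ̇_max = sqrt(114.649) = 10.7074 s⁻¹
Solve γ̇ = πDN/h for N: N_max = γ̇_max·h/(π·D) = 10.7074 × 0.00691 / (π × 0.098) = 0.240318 rev/s = 14.4191 rpm

value=14.42 rpm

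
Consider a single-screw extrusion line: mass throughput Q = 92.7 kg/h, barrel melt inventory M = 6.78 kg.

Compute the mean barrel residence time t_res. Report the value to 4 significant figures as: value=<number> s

value=263.3 s

Throughput in SI: Q_s = 92.7 kg/h ÷ 3600 s/h = 0.02575 kg/s
Mean residence time: t_res = M/Q_s = 6.78 kg / 0.02575 kg/s = 263.301 s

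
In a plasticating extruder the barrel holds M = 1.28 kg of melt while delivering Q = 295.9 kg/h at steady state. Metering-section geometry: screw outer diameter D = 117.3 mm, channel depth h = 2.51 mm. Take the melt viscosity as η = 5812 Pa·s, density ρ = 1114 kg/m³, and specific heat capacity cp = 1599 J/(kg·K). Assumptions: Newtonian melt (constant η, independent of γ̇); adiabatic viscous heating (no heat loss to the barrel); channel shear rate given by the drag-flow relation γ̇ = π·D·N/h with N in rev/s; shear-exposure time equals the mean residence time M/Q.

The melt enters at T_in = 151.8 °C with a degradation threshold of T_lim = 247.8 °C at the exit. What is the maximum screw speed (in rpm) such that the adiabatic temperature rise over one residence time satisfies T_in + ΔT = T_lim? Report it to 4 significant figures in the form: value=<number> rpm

Q_s = Q / 3600 = 295.9 / 3600 = 0.0821944 kg/s
t_res = M / Q_s = 1.28 ÷ 0.0821944 = 15.5728 s
Geometry in SI: D = 117.3 mm → 0.1173 m, h = 2.51 mm → 0.00251 m
ΔT_a = T_lim − T_in = 247.8 − 151.8 = 96 K
Invert ΔT = ηγ̇²t_res/(ρcp) for γ̇: γ̇_max² = ΔT_a ρ cp / (η t_res) = 96·1114·1599 / (5812·15.5728) = 1889.35 s⁻²
γ̇_max = √1889.35 = 43.4666 s⁻¹
N_max = γ̇_max h / (πD) = 43.4666·0.00251/(π·0.1173) = 0.296061 rev/s → ×60 = 17.7637 rpm

value=17.76 rpm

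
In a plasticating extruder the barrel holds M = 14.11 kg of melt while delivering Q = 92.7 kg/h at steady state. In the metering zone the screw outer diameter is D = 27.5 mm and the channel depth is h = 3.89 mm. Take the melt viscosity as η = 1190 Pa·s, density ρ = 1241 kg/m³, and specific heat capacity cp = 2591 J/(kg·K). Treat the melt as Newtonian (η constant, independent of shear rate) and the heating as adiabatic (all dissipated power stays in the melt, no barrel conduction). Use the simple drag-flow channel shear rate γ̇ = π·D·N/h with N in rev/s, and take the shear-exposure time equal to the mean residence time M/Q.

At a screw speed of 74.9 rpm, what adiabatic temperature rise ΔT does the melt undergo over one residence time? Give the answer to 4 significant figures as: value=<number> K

Throughput in SI: Q_s = 92.7 kg/h ÷ 3600 s/h = 0.02575 kg/s
Mean residence time: t_res = M/Q_s = 14.11 kg / 0.02575 kg/s = 547.961 s
Convert to SI: D = 0.0275 m, h = 0.00389 m, N = 74.9/60 = 1.24833 rev/s
γ̇ = π·D·N / h = π · 0.0275 · 1.24833 / 0.00389 = 27.7245 s⁻¹
ΔT = η·γ̇²·t_res/(ρ·cp) = [1190 × 27.7245² × 547.961] / [1241 × 2591] = 155.878 K

value=155.9 K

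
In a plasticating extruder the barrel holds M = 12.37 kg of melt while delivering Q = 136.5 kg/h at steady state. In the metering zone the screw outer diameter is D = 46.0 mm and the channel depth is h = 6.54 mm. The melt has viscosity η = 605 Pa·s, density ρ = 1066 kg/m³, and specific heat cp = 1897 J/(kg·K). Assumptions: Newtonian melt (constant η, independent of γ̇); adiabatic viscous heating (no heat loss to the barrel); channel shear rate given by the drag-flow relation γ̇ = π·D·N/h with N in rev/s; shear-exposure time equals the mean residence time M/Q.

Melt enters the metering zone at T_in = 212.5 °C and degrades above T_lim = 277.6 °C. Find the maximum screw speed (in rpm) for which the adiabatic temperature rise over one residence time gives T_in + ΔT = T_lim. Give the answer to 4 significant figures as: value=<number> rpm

Throughput in SI: Q_s = 136.5 kg/h ÷ 3600 s/h = 0.0379167 kg/s
t_res = M / Q_s = 12.37 / 0.0379167 = 326.242 s
Convert to metres: D = 0.046 m, h = 0.00654 m
ΔT_a = T_lim − T_in = 277.6 − 212.5 = 65.1 K
γ̇_max² = ΔT_a·ρ·cp / (η·t_res) = [65.1 × 1066 × 1897] / [605 × 326.242] = 666.977 s⁻²
Take the square root: γ̇_max = √(666.977) = 25.8259 s⁻¹
N_max = γ̇_max h / (πD) = 25.8259·0.00654/(π·0.046) = 1.16876 rev/s → ×60 = 70.1256 rpm

value=70.13 rpm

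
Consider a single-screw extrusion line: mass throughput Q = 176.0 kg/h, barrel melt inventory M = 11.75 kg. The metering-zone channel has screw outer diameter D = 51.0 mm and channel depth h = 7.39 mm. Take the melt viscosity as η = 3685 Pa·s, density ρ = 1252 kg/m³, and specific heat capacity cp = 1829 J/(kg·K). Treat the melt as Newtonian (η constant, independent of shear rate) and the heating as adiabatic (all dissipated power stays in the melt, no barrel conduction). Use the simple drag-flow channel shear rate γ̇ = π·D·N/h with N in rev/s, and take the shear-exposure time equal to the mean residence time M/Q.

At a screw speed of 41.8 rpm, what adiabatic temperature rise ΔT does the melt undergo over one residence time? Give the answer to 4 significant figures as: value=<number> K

Q_s = Q / 3600 = 176.0 / 3600 = 0.0488889 kg/s
t_res = M / Q_s = 11.75 ÷ 0.0488889 = 240.341 s
D = 51.0 mm = 0.051 m;  h = 7.39 mm = 0.00739 m;  N = 41.8 rpm / 60 = 0.696667 rev/s
γ̇ = π·D·N / h = π · 0.051 · 0.696667 / 0.00739 = 15.1043 s⁻¹
Adiabatic rise: ΔT = η γ̇² t_res / (ρ cp) = 3685·(15.1043)²·240.341 / (1252·1829) = 88.2365 K

value=88.24 K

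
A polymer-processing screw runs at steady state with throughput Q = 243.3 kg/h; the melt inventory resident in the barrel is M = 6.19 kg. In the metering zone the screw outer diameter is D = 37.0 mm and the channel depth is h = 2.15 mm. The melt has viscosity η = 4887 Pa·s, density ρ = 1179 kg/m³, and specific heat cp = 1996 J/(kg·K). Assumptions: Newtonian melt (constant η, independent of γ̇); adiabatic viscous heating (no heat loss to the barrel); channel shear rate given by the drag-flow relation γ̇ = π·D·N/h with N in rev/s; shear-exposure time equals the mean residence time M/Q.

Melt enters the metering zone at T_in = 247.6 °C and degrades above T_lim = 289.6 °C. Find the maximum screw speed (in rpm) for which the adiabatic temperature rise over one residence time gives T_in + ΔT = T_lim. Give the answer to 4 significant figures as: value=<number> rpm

value=16.49 rpm

Convert throughput: Q = 243.3 kg/h = 243.3/3600 = 0.0675833 kg/s
t_res = M / Q_s = 6.19 / 0.0675833 = 91.5906 s
D = 37.0 mm = 0.037 m;  h = 2.15 mm = 0.00215 m
ΔT_a = T_lim − T_in = 289.6 − 247.6 = 42 K
γ̇_max² = ΔT_a·ρ·cp / (η·t_res) = [42 × 1179 × 1996] / [4887 × 91.5906] = 220.816 s⁻²
Take the square root: γ̇_max = √(220.816) = 14.8599 s⁻¹
N_max = γ̇_max·h / (π·D) = 14.8599 · 0.00215 / (π · 0.037) = 0.274854 rev/s = 16.4912 rpm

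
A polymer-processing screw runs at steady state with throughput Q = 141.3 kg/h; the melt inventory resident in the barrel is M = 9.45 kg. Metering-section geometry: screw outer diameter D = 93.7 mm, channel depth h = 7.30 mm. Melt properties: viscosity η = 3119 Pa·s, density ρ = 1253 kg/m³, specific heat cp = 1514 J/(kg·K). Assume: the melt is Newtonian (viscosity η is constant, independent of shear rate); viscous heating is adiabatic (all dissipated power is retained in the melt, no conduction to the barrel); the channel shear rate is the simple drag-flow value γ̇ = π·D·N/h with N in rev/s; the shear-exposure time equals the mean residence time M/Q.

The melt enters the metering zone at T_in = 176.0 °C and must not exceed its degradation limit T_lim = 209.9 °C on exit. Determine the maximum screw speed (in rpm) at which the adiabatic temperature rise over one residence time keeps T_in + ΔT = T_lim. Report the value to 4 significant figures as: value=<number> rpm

value=13.77 rpm

Throughput in SI: Q_s = 141.3 kg/h ÷ 3600 s/h = 0.03925 kg/s
t_res = M / Q_s = 9.45 ÷ 0.03925 = 240.764 s
Convert to metres: D = 0.0937 m, h = 0.0073 m
ΔT_a = T_lim − T_in = 209.9 − 176.0 = 33.9 K
Invert ΔT = ηγ̇²t_res/(ρcp) for γ̇: γ̇_max² = ΔT_a ρ cp / (η t_res) = 33.9·1253·1514 / (3119·240.764) = 85.6385 s⁻²
γ̇_max = sqrt(85.6385) = 9.25411 s⁻¹
Solve γ̇ = πDN/h for N: N_max = γ̇_max·h/(π·D) = 9.25411 × 0.0073 / (π × 0.0937) = 0.229492 rev/s = 13.7695 rpm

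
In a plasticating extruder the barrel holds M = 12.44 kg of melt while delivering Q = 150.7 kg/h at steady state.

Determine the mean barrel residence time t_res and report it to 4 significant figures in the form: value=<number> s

value=297.2 s

Q_s = Q / 3600 = 150.7 / 3600 = 0.0418611 kg/s
t_res = M / Q_s = 12.44 ÷ 0.0418611 = 297.173 s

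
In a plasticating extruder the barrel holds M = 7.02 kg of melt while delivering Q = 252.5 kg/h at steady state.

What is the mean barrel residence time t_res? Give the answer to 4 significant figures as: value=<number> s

value=100.1 s

Q_s = Q / 3600 = 252.5 / 3600 = 0.0701389 kg/s
t_res = M / Q_s = 7.02 ÷ 0.0701389 = 100.087 s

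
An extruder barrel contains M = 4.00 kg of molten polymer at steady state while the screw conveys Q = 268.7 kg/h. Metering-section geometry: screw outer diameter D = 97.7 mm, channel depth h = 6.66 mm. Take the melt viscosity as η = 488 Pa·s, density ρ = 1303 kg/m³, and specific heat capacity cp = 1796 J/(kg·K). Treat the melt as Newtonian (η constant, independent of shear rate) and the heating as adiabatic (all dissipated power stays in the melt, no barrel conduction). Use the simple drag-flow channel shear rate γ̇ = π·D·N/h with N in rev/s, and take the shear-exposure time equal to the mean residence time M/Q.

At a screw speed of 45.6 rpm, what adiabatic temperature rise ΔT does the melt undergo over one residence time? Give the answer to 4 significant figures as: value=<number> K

Q_s = Q / 3600 = 268.7 / 3600 = 0.0746389 kg/s
Mean residence time: t_res = M/Q_s = 4.00 kg / 0.0746389 kg/s = 53.5914 s
D = 97.7 mm = 0.0977 m;  h = 6.66 mm = 0.00666 m;  N = 45.6 rpm / 60 = 0.76 rev/s
γ̇ = π D N / h = (π)(0.0977)(0.76) / 0.00666 = 35.0255 s⁻¹
Adiabatic rise: ΔT = η γ̇² t_res / (ρ cp) = 488·(35.0255)²·53.5914 / (1303·1796) = 13.7098 K

value=13.71 K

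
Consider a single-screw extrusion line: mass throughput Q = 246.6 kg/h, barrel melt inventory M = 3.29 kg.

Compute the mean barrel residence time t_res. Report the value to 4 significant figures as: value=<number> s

Convert throughput: Q = 246.6 kg/h = 246.6/3600 = 0.0685 kg/s
Mean residence time: t_res = M/Q_s = 3.29 kg / 0.0685 kg/s = 48.0292 s

value=48.03 s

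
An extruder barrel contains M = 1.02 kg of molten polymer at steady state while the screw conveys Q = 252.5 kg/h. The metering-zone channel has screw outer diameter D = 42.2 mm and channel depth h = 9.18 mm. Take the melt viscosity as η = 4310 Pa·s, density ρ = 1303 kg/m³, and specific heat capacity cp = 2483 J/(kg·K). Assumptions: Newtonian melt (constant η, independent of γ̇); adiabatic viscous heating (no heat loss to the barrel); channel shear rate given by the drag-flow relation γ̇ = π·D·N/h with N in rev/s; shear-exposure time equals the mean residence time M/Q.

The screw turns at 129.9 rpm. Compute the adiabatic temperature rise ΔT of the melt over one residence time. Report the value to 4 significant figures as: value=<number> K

Q_s = Q / 3600 = 252.5 / 3600 = 0.0701389 kg/s
t_res = M / Q_s = 1.02 ÷ 0.0701389 = 14.5426 s
Convert to SI: D = 0.0422 m, h = 0.00918 m, N = 129.9/60 = 2.165 rev/s
γ̇ = π·D·N / h = π · 0.0422 · 2.165 / 0.00918 = 31.2664 s⁻¹
ΔT = η·γ̇²·t_res/(ρ·cp) = [4310 × 31.2664² × 14.5426] / [1303 × 2483] = 18.9388 K

value=18.94 K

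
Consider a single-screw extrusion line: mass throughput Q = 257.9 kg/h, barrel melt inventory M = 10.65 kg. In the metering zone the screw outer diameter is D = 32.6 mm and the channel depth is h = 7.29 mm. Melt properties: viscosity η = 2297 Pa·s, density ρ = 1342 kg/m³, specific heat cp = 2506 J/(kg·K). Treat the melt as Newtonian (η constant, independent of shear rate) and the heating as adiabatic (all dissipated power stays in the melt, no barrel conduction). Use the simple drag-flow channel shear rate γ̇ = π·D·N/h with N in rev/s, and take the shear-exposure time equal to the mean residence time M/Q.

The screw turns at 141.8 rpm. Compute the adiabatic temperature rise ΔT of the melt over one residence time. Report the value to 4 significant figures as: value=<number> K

Throughput in SI: Q_s = 257.9 kg/h ÷ 3600 s/h = 0.0716389 kg/s
t_res = M / Q_s = 10.65 / 0.0716389 = 148.662 s
Convert to SI: D = 0.0326 m, h = 0.00729 m, N = 141.8/60 = 2.36333 rev/s
γ̇ = π D N / h = (π)(0.0326)(2.36333) / 0.00729 = 33.2021 s⁻¹
ΔT = η·γ̇²·t_res / (ρ·cp) = 2297 · (33.2021)² · 148.662 / (1342 · 2506) = 111.933 K

value=111.9 K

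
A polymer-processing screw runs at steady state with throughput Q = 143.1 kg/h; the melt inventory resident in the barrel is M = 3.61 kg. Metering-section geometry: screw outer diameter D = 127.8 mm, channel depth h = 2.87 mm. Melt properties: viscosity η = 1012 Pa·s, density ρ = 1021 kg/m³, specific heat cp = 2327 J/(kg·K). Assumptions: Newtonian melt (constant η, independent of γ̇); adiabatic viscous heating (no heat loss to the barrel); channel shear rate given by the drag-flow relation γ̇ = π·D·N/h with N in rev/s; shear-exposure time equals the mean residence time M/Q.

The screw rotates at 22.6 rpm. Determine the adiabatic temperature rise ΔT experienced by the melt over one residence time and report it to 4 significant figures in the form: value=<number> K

Convert throughput: Q = 143.1 kg/h = 143.1/3600 = 0.03975 kg/s
Mean residence time: t_res = M/Q_s = 3.61 kg / 0.03975 kg/s = 90.8176 s
Geometry in metres: D = 127.8 mm → 0.1278 m, h = 2.87 mm → 0.00287 m; screw speed N = 22.6 rpm = 0.376667 rev/s
γ̇ = π D N / h = (π)(0.1278)(0.376667) / 0.00287 = 52.6934 s⁻¹
Adiabatic rise: ΔT = η γ̇² t_res / (ρ cp) = 1012·(52.6934)²·90.8176 / (1021·2327) = 107.409 K

value=107.4 K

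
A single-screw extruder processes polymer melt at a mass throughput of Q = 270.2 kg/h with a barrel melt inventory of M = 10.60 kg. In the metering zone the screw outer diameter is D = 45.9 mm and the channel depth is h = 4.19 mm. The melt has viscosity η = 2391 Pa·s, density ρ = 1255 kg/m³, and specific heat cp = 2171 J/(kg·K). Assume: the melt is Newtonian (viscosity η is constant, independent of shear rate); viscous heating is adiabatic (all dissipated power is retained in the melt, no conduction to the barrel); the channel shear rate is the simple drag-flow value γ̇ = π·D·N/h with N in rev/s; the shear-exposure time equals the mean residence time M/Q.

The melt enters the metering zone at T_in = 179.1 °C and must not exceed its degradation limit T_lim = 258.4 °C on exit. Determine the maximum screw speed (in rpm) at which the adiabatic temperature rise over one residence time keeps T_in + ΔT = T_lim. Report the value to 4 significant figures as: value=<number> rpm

value=44.10 rpm

Q_s = Q / 3600 = 270.2 / 3600 = 0.0750556 kg/s
Mean residence time: t_res = M/Q_s = 10.60 kg / 0.0750556 kg/s = 141.229 s
Geometry in SI: D = 45.9 mm → 0.0459 m, h = 4.19 mm → 0.00419 m
ΔT_a = T_lim − T_in = 258.4 − 179.1 = 79.3 K
Invert ΔT = ηγ̇²t_res/(ρcp) for γ̇: γ̇_max² = ΔT_a ρ cp / (η t_res) = 79.3·1255·2171 / (2391·141.229) = 639.844 s⁻²
γ̇_max = sqrt(639.844) = 25.2951 s⁻¹
N_max = γ̇_max·h / (π·D) = 25.2951 · 0.00419 / (π · 0.0459) = 0.735002 rev/s = 44.1001 rpm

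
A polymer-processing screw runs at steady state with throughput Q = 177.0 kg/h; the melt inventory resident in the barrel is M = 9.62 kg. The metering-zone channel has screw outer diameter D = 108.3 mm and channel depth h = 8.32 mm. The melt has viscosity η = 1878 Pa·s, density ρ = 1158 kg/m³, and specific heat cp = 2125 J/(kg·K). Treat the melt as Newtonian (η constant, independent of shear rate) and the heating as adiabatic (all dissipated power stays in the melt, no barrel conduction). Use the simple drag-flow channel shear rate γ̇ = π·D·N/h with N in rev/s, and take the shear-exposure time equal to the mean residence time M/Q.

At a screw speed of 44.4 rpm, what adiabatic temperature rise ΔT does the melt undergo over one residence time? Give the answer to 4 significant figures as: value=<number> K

Throughput in SI: Q_s = 177.0 kg/h ÷ 3600 s/h = 0.0491667 kg/s
t_res = M / Q_s = 9.62 ÷ 0.0491667 = 195.661 s
Geometry in metres: D = 108.3 mm → 0.1083 m, h = 8.32 mm → 0.00832 m; screw speed N = 44.4 rpm = 0.74 rev/s
Shear rate: γ̇ = πDN/h = π·0.1083·0.74/0.00832 = 30.2612 s⁻¹
Adiabatic rise: ΔT = η γ̇² t_res / (ρ cp) = 1878·(30.2612)²·195.661 / (1158·2125) = 136.743 K

value=136.7 K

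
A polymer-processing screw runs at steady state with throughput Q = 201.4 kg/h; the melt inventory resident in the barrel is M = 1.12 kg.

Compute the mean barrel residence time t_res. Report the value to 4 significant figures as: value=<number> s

value=20.02 s

Q_s = Q / 3600 = 201.4 / 3600 = 0.0559444 kg/s
t_res = M / Q_s = 1.12 / 0.0559444 = 20.0199 s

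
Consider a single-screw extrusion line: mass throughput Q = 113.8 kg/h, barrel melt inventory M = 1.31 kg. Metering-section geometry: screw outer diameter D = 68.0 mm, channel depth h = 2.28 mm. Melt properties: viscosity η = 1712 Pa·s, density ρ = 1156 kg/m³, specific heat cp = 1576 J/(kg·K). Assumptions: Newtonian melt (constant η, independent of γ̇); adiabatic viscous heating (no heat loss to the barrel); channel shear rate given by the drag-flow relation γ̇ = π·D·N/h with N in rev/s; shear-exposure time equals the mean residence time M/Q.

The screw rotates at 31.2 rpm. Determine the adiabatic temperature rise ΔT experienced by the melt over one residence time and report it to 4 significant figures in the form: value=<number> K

Throughput in SI: Q_s = 113.8 kg/h ÷ 3600 s/h = 0.0316111 kg/s
Mean residence time: t_res = M/Q_s = 1.31 kg / 0.0316111 kg/s = 41.4411 s
Geometry in metres: D = 68.0 mm → 0.068 m, h = 2.28 mm → 0.00228 m; screw speed N = 31.2 rpm = 0.52 rev/s
Shear rate: γ̇ = πDN/h = π·0.068·0.52/0.00228 = 48.7222 s⁻¹
Adiabatic rise: ΔT = η γ̇² t_res / (ρ cp) = 1712·(48.7222)²·41.4411 / (1156·1576) = 92.4434 K

value=92.44 K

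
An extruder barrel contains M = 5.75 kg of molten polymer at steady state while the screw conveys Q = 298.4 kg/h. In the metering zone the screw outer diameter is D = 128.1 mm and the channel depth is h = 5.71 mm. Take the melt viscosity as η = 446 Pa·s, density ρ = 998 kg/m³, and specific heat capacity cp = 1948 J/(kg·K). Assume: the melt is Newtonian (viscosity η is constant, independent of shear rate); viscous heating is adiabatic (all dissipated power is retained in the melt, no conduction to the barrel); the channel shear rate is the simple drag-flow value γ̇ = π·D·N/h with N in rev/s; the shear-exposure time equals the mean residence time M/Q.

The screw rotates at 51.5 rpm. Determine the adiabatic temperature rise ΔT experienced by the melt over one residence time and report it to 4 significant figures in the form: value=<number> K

Convert throughput: Q = 298.4 kg/h = 298.4/3600 = 0.0828889 kg/s
t_res = M / Q_s = 5.75 / 0.0828889 = 69.37 s
Convert to SI: D = 0.1281 m, h = 0.00571 m, N = 51.5/60 = 0.858333 rev/s
γ̇ = π D N / h = (π)(0.1281)(0.858333) / 0.00571 = 60.4949 s⁻¹
Adiabatic rise: ΔT = η γ̇² t_res / (ρ cp) = 446·(60.4949)²·69.37 / (998·1948) = 58.2404 K

value=58.24 K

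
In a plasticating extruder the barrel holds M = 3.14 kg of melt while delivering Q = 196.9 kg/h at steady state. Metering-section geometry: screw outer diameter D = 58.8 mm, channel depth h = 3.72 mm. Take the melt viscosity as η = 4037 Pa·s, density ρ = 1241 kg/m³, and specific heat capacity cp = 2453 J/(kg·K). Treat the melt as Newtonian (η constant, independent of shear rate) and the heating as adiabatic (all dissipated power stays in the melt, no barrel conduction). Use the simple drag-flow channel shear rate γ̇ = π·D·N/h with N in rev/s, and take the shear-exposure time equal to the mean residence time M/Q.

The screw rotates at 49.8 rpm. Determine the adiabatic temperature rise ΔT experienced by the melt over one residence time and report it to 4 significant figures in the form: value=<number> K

value=129.3 K

Convert throughput: Q = 196.9 kg/h = 196.9/3600 = 0.0546944 kg/s
t_res = M / Q_s = 3.14 ÷ 0.0546944 = 57.4099 s
Convert to SI: D = 0.0588 m, h = 0.00372 m, N = 49.8/60 = 0.83 rev/s
γ̇ = π·D·N / h = π · 0.0588 · 0.83 / 0.00372 = 41.2157 s⁻¹
Adiabatic rise: ΔT = η γ̇² t_res / (ρ cp) = 4037·(41.2157)²·57.4099 / (1241·2453) = 129.33 K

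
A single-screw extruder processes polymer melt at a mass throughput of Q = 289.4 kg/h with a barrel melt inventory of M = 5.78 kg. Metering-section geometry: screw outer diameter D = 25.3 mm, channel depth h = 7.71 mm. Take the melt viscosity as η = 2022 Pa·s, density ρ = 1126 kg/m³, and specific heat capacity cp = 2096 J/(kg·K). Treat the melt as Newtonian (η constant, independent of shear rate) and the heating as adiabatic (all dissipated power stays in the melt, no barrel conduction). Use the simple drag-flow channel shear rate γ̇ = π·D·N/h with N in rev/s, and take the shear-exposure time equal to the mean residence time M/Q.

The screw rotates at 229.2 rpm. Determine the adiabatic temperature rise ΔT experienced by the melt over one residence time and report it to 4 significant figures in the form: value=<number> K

Q_s = Q / 3600 = 289.4 / 3600 = 0.0803889 kg/s
t_res = M / Q_s = 5.78 ÷ 0.0803889 = 71.9005 s
Convert to SI: D = 0.0253 m, h = 0.00771 m, N = 229.2/60 = 3.82 rev/s
Shear rate: γ̇ = πDN/h = π·0.0253·3.82/0.00771 = 39.3803 s⁻¹
Adiabatic rise: ΔT = η γ̇² t_res / (ρ cp) = 2022·(39.3803)²·71.9005 / (1126·2096) = 95.5305 K

value=95.53 K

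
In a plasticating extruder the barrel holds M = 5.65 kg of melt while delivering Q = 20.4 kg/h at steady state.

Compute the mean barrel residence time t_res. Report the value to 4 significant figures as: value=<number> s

value=997.1 s

Q_s = Q / 3600 = 20.4 / 3600 = 0.00566667 kg/s
Mean residence time: t_res = M/Q_s = 5.65 kg / 0.00566667 kg/s = 997.059 s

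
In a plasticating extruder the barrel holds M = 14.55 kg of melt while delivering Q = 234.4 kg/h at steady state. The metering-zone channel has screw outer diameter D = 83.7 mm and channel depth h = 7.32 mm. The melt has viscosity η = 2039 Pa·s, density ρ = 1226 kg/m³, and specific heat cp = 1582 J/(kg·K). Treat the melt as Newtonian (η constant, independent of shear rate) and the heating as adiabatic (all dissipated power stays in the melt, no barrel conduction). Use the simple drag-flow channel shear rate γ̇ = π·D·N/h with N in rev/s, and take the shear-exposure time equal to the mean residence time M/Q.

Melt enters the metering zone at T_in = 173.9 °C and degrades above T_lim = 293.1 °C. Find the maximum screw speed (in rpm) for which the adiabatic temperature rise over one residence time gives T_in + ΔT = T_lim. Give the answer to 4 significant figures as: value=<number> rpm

Throughput in SI: Q_s = 234.4 kg/h ÷ 3600 s/h = 0.0651111 kg/s
Mean residence time: t_res = M/Q_s = 14.55 kg / 0.0651111 kg/s = 223.464 s
Geometry in SI: D = 83.7 mm → 0.0837 m, h = 7.32 mm → 0.00732 m
Allowable rise: ΔT_a = T_lim − T_in = 293.1 − 173.9 = 119.2 K
γ̇_max² = ΔT_a·ρ·cp / (η·t_res) = [119.2 × 1226 × 1582] / [2039 × 223.464] = 507.397 s⁻²
γ̇_max = sqrt(507.397) = 22.5255 s⁻¹
N_max = γ̇_max h / (πD) = 22.5255·0.00732/(π·0.0837) = 0.627061 rev/s → ×60 = 37.6237 rpm

value=37.62 rpm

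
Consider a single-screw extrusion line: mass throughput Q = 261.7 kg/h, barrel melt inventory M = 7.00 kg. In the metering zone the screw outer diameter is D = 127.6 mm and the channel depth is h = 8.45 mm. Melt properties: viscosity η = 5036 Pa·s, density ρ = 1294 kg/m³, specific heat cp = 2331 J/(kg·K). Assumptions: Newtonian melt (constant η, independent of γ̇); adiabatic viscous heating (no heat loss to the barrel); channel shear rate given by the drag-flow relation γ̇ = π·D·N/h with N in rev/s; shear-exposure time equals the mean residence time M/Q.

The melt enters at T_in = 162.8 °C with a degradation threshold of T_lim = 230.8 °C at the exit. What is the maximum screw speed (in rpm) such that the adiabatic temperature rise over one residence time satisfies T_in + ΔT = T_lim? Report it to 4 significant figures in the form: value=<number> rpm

value=26.01 rpm

Convert throughput: Q = 261.7 kg/h = 261.7/3600 = 0.0726944 kg/s
t_res = M / Q_s = 7.00 ÷ 0.0726944 = 96.2935 s
D = 127.6 mm = 0.1276 m;  h = 8.45 mm = 0.00845 m
Allowable rise: ΔT_a = T_lim − T_in = 230.8 − 162.8 = 68 K
γ̇_max² = ΔT_a·ρ·cp / (η·t_res) = [68 × 1294 × 2331] / [5036 × 96.2935] = 422.964 s⁻²
γ̇_max = √422.964 = 20.5661 s⁻¹
N_max = γ̇_max·h / (π·D) = 20.5661 · 0.00845 / (π · 0.1276) = 0.433518 rev/s = 26.0111 rpm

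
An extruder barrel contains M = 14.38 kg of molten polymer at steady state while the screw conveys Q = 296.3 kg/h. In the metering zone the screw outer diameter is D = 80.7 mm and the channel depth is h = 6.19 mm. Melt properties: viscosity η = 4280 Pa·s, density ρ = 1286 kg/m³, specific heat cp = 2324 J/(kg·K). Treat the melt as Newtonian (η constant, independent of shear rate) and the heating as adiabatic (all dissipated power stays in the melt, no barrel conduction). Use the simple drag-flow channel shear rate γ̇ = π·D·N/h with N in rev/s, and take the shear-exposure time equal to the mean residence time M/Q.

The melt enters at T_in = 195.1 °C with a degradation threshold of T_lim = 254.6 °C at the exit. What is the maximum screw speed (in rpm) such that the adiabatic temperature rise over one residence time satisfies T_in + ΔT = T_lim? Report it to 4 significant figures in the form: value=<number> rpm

value=22.59 rpm

Q_s = Q / 3600 = 296.3 / 3600 = 0.0823056 kg/s
Mean residence time: t_res = M/Q_s = 14.38 kg / 0.0823056 kg/s = 174.715 s
D = 80.7 mm = 0.0807 m;  h = 6.19 mm = 0.00619 m
ΔT_a = T_lim − T_in = 254.6 − 195.1 = 59.5 K
γ̇_max² = ΔT_a·ρ·cp / (η·t_res) = [59.5 × 1286 × 2324] / [4280 × 174.715] = 237.805 s⁻²
Take the square root: γ̇_max = √(237.805) = 15.4209 s⁻¹
N_max = γ̇_max h / (πD) = 15.4209·0.00619/(π·0.0807) = 0.376511 rev/s → ×60 = 22.5907 rpm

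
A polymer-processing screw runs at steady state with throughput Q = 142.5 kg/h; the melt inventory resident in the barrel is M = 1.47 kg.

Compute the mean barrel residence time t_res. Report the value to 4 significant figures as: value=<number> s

Convert throughput: Q = 142.5 kg/h = 142.5/3600 = 0.0395833 kg/s
Mean residence time: t_res = M/Q_s = 1.47 kg / 0.0395833 kg/s = 37.1368 s

value=37.14 s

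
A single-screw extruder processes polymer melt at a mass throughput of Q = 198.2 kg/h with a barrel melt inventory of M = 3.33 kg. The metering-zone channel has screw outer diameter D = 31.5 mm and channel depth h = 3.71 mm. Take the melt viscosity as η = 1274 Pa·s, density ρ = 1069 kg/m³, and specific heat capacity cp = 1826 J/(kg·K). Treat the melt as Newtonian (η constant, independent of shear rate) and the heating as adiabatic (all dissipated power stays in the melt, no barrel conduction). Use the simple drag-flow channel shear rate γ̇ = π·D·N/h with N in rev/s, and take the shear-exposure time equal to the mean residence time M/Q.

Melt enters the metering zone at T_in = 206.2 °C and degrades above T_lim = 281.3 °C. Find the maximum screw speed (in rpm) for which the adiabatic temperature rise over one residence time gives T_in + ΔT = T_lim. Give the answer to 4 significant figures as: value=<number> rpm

value=98.11 rpm

Q_s = Q / 3600 = 198.2 / 3600 = 0.0550556 kg/s
t_res = M / Q_s = 3.33 / 0.0550556 = 60.4844 s
Geometry in SI: D = 31.5 mm → 0.0315 m, h = 3.71 mm → 0.00371 m
ΔT_a = T_lim − T_in = 281.3 °C − 206.2 °C = 75.1 K
γ̇_max² = ΔT_a·ρ·cp / (η·t_res) = [75.1 × 1069 × 1826] / [1274 × 60.4844] = 1902.42 s⁻²
γ̇_max = sqrt(1902.42) = 43.6167 s⁻¹
Solve γ̇ = πDN/h for N: N_max = γ̇_max·h/(π·D) = 43.6167 × 0.00371 / (π × 0.0315) = 1.63518 rev/s = 98.111 rpm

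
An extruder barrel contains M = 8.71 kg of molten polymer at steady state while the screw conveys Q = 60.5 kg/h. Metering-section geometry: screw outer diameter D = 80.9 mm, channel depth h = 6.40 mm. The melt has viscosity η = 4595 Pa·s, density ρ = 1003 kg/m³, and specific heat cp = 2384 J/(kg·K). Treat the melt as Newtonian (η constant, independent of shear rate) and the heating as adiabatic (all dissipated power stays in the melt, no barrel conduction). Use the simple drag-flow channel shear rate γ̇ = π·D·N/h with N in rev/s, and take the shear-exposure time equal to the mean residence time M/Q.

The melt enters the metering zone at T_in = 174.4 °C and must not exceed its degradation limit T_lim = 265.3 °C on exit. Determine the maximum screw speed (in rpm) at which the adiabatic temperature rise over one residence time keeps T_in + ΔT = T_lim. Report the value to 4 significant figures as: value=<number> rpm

value=14.43 rpm

Convert throughput: Q = 60.5 kg/h = 60.5/3600 = 0.0168056 kg/s
t_res = M / Q_s = 8.71 / 0.0168056 = 518.281 s
D = 80.9 mm = 0.0809 m;  h = 6.40 mm = 0.0064 m
ΔT_a = T_lim − T_in = 265.3 °C − 174.4 °C = 90.9 K
γ̇_max² = ΔT_a·ρ·cp/(η·t_res) = 90.9·1003·2384/(4595·518.281) = 91.2684 s⁻²
Take the square root: γ̇_max = √(91.2684) = 9.55345 s⁻¹
N_max = γ̇_max h / (πD) = 9.55345·0.0064/(π·0.0809) = 0.24057 rev/s → ×60 = 14.4342 rpm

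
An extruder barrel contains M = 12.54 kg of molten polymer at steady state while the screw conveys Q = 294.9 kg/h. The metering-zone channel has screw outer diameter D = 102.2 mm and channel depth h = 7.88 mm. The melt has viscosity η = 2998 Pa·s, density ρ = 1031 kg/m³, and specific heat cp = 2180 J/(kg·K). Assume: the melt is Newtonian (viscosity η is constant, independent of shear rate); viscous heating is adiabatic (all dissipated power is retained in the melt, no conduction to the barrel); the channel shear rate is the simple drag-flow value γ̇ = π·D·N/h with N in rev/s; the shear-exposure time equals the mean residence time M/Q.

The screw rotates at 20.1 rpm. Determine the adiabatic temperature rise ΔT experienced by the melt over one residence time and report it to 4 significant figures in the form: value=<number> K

Convert throughput: Q = 294.9 kg/h = 294.9/3600 = 0.0819167 kg/s
Mean residence time: t_res = M/Q_s = 12.54 kg / 0.0819167 kg/s = 153.082 s
Geometry in metres: D = 102.2 mm → 0.1022 m, h = 7.88 mm → 0.00788 m; screw speed N = 20.1 rpm = 0.335 rev/s
γ̇ = π D N / h = (π)(0.1022)(0.335) / 0.00788 = 13.6496 s⁻¹
Adiabatic rise: ΔT = η γ̇² t_res / (ρ cp) = 2998·(13.6496)²·153.082 / (1031·2180) = 38.0435 K

value=38.04 K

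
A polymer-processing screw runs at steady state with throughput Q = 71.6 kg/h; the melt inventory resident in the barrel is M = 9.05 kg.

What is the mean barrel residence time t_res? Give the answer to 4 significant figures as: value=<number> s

value=455.0 s

Q_s = Q / 3600 = 71.6 / 3600 = 0.0198889 kg/s
t_res = M / Q_s = 9.05 / 0.0198889 = 455.028 s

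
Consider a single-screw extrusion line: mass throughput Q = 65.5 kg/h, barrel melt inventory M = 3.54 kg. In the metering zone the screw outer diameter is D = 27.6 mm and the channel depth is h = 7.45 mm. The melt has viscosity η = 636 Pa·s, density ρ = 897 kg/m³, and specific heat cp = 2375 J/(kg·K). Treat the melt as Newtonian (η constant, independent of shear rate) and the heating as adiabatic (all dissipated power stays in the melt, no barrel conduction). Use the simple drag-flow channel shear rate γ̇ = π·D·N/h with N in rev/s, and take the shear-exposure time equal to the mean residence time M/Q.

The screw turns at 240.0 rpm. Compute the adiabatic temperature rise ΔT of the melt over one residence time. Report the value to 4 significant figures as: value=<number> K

value=125.9 K

Convert throughput: Q = 65.5 kg/h = 65.5/3600 = 0.0181944 kg/s
Mean residence time: t_res = M/Q_s = 3.54 kg / 0.0181944 kg/s = 194.565 s
Convert to SI: D = 0.0276 m, h = 0.00745 m, N = 240.0/60 = 4 rev/s
Shear rate: γ̇ = πDN/h = π·0.0276·4/0.00745 = 46.5546 s⁻¹
ΔT = η·γ̇²·t_res / (ρ·cp) = 636 · (46.5546)² · 194.565 / (897 · 2375) = 125.89 K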